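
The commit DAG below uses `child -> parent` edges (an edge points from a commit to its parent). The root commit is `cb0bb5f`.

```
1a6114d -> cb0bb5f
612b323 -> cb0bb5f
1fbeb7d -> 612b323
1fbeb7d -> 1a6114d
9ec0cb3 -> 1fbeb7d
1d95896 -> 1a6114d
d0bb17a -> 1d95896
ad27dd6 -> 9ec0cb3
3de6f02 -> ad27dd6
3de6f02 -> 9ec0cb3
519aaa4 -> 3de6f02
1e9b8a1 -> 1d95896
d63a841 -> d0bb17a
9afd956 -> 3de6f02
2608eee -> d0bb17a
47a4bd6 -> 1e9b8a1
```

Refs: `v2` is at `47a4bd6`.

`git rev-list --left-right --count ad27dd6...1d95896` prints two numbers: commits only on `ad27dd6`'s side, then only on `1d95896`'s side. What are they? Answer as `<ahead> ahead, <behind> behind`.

Reachable from ad27dd6: {1a6114d, 1fbeb7d, 612b323, 9ec0cb3, ad27dd6, cb0bb5f}.
Reachable from 1d95896: {1a6114d, 1d95896, cb0bb5f}.
Only in ad27dd6's history (ahead): {1fbeb7d, 612b323, 9ec0cb3, ad27dd6} — 4.
Only in 1d95896's history (behind): {1d95896} — 1.

4 ahead, 1 behind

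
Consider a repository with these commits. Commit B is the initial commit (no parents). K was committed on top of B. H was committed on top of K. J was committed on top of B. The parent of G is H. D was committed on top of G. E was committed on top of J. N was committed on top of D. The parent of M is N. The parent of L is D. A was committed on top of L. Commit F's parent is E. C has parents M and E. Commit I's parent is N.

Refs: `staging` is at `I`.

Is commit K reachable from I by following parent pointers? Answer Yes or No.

Ancestors of I (commits reachable by following parents): {B, D, G, H, I, K, N}.
K is in that set, so it is an ancestor of I.

Yes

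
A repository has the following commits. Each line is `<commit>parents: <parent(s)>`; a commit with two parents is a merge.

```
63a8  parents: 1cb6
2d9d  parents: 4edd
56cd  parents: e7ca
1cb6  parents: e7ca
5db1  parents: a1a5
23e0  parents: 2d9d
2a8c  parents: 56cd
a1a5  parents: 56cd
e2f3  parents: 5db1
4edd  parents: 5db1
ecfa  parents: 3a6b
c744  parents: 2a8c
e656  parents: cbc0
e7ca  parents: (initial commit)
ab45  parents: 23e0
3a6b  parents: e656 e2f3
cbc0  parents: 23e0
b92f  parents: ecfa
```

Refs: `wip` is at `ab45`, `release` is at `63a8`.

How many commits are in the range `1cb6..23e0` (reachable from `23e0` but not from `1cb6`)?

Reachable from 23e0: {23e0, 2d9d, 4edd, 56cd, 5db1, a1a5, e7ca}.
Reachable from 1cb6: {1cb6, e7ca}.
In 23e0's history but not 1cb6's: {23e0, 2d9d, 4edd, 56cd, 5db1, a1a5} — 6 commits.

6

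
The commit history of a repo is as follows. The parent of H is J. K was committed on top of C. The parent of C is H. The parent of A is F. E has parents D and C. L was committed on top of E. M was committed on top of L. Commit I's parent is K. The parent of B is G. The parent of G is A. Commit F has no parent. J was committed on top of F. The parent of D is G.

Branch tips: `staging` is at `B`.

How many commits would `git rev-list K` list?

5

Walking parent pointers from K: reachable set = {C, F, H, J, K}.
That is 5 commits.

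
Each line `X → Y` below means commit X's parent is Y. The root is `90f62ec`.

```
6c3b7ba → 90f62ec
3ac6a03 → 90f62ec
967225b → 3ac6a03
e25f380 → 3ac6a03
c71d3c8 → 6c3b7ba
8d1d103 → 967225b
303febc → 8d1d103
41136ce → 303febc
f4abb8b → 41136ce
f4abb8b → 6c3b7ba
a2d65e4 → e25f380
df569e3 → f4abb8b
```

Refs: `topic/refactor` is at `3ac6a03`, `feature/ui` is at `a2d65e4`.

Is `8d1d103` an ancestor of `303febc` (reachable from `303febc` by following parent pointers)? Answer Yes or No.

Yes

Ancestors of 303febc (commits reachable by following parents): {303febc, 3ac6a03, 8d1d103, 90f62ec, 967225b}.
8d1d103 is in that set, so it is an ancestor of 303febc.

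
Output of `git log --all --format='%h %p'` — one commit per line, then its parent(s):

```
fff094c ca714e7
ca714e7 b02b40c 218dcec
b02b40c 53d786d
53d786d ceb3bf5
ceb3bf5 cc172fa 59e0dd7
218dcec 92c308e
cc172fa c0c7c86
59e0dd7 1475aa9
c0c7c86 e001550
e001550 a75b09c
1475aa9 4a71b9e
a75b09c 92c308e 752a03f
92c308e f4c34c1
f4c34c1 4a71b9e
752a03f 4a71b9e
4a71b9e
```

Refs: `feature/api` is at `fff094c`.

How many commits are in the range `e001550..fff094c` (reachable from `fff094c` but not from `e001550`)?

10

Reachable from fff094c: {1475aa9, 218dcec, 4a71b9e, 53d786d, 59e0dd7, 752a03f, 92c308e, a75b09c, b02b40c, c0c7c86, ca714e7, cc172fa, ceb3bf5, e001550, f4c34c1, fff094c}.
Reachable from e001550: {4a71b9e, 752a03f, 92c308e, a75b09c, e001550, f4c34c1}.
In fff094c's history but not e001550's: {1475aa9, 218dcec, 53d786d, 59e0dd7, b02b40c, c0c7c86, ca714e7, cc172fa, ceb3bf5, fff094c} — 10 commits.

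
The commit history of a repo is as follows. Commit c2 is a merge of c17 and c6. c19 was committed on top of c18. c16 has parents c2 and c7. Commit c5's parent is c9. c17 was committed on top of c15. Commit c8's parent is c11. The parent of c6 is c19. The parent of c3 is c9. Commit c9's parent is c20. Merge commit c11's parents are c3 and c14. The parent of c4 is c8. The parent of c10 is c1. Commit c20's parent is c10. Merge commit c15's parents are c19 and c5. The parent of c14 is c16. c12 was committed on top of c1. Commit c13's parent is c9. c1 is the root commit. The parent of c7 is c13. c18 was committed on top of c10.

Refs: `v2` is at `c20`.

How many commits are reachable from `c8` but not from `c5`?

Reachable from c8: {c1, c10, c11, c13, c14, c15, c16, c17, c18, c19, c2, c20, c3, c5, c6, c7, c8, c9}.
Reachable from c5: {c1, c10, c20, c5, c9}.
In c8's history but not c5's: {c11, c13, c14, c15, c16, c17, c18, c19, c2, c3, c6, c7, c8} — 13 commits.

13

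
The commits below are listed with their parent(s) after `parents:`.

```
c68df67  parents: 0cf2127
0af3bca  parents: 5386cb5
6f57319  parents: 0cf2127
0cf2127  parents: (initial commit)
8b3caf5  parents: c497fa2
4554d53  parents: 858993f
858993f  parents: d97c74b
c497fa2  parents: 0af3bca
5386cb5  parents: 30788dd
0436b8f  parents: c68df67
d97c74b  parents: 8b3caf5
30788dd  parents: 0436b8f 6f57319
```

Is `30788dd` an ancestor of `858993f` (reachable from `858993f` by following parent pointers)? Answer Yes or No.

Ancestors of 858993f (commits reachable by following parents): {0436b8f, 0af3bca, 0cf2127, 30788dd, 5386cb5, 6f57319, 858993f, 8b3caf5, c497fa2, c68df67, d97c74b}.
30788dd is in that set, so it is an ancestor of 858993f.

Yes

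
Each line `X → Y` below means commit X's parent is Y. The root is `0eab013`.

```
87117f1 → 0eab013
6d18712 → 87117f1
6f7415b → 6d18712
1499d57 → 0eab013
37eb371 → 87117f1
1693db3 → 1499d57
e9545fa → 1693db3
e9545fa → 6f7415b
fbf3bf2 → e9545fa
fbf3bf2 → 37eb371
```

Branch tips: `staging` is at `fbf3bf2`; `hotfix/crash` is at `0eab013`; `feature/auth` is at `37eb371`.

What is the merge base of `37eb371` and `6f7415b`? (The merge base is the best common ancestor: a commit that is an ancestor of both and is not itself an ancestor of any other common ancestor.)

Ancestors of 37eb371: {0eab013, 37eb371, 87117f1}.
Ancestors of 6f7415b: {0eab013, 6d18712, 6f7415b, 87117f1}.
Common ancestors: {0eab013, 87117f1}.
Among these, 87117f1 is not an ancestor of any other common ancestor — it is the merge base.

87117f1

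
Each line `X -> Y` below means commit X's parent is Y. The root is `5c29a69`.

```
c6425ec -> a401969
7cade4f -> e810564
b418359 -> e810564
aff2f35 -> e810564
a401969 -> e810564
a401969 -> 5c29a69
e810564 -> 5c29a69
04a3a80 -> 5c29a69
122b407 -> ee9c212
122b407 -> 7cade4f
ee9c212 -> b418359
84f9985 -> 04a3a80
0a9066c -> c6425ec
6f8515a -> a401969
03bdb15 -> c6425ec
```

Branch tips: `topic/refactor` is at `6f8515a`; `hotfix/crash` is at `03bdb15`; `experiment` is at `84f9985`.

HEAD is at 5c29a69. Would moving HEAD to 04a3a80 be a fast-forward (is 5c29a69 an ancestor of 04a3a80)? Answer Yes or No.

Yes

A fast-forward from 5c29a69 to 04a3a80 is possible iff 5c29a69 is an ancestor of 04a3a80.
Ancestors of 04a3a80: {04a3a80, 5c29a69}.
5c29a69 is among them, so fast-forward is possible.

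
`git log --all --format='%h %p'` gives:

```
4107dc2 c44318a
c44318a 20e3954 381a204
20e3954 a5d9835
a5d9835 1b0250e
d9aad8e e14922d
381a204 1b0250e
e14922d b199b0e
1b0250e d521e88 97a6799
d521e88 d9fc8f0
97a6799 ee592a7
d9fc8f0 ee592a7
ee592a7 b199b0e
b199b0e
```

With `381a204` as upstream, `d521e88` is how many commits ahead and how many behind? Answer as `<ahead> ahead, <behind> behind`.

Reachable from d521e88: {b199b0e, d521e88, d9fc8f0, ee592a7}.
Reachable from 381a204: {1b0250e, 381a204, 97a6799, b199b0e, d521e88, d9fc8f0, ee592a7}.
Only in d521e88's history (ahead): {} — 0.
Only in 381a204's history (behind): {1b0250e, 381a204, 97a6799} — 3.

0 ahead, 3 behind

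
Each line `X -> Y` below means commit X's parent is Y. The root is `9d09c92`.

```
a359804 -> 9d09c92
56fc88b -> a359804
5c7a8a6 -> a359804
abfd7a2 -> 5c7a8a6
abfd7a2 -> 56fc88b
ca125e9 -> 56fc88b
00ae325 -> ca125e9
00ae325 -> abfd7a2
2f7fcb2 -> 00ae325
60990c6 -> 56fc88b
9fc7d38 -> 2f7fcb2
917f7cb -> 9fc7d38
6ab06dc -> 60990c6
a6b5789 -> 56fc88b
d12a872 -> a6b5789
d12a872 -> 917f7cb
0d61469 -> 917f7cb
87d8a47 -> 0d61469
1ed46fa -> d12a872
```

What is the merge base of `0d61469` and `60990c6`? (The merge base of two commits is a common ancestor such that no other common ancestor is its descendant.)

56fc88b

Ancestors of 0d61469: {00ae325, 0d61469, 2f7fcb2, 56fc88b, 5c7a8a6, 917f7cb, 9d09c92, 9fc7d38, a359804, abfd7a2, ca125e9}.
Ancestors of 60990c6: {56fc88b, 60990c6, 9d09c92, a359804}.
Common ancestors: {56fc88b, 9d09c92, a359804}.
Among these, 56fc88b is not an ancestor of any other common ancestor — it is the merge base.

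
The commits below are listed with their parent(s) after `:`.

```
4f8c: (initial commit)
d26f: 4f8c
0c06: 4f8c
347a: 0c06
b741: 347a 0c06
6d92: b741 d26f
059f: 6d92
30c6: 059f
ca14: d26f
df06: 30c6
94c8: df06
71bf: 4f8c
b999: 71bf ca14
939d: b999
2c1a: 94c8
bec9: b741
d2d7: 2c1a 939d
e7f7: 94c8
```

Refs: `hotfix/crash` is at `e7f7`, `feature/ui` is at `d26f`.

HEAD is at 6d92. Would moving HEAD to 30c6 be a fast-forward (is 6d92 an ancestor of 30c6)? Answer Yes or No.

A fast-forward from 6d92 to 30c6 is possible iff 6d92 is an ancestor of 30c6.
Ancestors of 30c6: {059f, 0c06, 30c6, 347a, 4f8c, 6d92, b741, d26f}.
6d92 is among them, so fast-forward is possible.

Yes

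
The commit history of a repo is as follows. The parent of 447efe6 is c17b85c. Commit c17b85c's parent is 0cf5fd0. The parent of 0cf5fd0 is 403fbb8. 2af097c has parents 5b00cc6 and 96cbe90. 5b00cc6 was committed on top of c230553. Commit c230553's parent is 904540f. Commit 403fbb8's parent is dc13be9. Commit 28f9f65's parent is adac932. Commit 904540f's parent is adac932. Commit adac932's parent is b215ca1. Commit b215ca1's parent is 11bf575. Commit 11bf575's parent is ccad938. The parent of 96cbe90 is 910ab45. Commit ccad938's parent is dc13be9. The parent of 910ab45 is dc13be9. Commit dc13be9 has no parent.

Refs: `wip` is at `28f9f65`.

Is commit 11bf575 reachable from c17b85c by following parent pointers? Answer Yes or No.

No

Ancestors of c17b85c: {0cf5fd0, 403fbb8, c17b85c, dc13be9}.
11bf575 is not in that set, so it is not an ancestor of c17b85c.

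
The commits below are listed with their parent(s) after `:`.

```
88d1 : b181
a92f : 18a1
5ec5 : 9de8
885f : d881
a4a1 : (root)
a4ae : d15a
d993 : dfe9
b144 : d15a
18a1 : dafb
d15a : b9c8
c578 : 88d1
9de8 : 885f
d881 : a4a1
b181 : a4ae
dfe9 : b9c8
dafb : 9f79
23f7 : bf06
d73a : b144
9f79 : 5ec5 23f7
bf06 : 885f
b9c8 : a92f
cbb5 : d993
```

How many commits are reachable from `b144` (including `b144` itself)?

14

Walking parent pointers from b144: reachable set = {18a1, 23f7, 5ec5, 885f, 9de8, 9f79, a4a1, a92f, b144, b9c8, bf06, d15a, d881, dafb}.
That is 14 commits.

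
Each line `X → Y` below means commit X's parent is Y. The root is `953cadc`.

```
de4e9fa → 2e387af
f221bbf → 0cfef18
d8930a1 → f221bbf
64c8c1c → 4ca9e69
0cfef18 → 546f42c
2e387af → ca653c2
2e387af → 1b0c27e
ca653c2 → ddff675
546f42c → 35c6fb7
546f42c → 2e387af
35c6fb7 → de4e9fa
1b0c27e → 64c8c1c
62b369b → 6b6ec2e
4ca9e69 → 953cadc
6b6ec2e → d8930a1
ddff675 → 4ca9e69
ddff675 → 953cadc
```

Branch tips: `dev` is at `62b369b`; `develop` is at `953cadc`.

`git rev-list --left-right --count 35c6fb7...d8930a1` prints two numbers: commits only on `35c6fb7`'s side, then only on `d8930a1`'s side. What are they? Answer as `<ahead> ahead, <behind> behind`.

Reachable from 35c6fb7: {1b0c27e, 2e387af, 35c6fb7, 4ca9e69, 64c8c1c, 953cadc, ca653c2, ddff675, de4e9fa}.
Reachable from d8930a1: {0cfef18, 1b0c27e, 2e387af, 35c6fb7, 4ca9e69, 546f42c, 64c8c1c, 953cadc, ca653c2, d8930a1, ddff675, de4e9fa, f221bbf}.
Only in 35c6fb7's history (ahead): {} — 0.
Only in d8930a1's history (behind): {0cfef18, 546f42c, d8930a1, f221bbf} — 4.

0 ahead, 4 behind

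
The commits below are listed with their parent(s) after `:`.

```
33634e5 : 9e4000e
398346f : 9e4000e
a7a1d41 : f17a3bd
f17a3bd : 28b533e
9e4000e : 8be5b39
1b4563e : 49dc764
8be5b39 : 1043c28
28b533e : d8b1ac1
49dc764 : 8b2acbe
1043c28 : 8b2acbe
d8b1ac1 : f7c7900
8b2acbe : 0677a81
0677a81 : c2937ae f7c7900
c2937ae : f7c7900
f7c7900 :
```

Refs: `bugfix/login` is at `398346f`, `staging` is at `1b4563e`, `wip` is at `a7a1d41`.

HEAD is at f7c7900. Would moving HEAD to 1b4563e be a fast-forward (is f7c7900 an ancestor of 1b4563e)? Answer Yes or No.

A fast-forward from f7c7900 to 1b4563e is possible iff f7c7900 is an ancestor of 1b4563e.
Ancestors of 1b4563e: {0677a81, 1b4563e, 49dc764, 8b2acbe, c2937ae, f7c7900}.
f7c7900 is among them, so fast-forward is possible.

Yes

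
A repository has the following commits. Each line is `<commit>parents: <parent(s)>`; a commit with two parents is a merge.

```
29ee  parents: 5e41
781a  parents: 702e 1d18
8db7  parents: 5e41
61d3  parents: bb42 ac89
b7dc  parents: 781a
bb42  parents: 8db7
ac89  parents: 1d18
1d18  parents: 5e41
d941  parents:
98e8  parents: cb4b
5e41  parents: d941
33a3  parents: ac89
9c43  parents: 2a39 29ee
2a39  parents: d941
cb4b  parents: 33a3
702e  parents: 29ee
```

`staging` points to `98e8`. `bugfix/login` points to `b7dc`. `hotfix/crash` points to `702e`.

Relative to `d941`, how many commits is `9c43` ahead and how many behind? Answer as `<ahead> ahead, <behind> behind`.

Reachable from 9c43: {29ee, 2a39, 5e41, 9c43, d941}.
Reachable from d941: {d941}.
Only in 9c43's history (ahead): {29ee, 2a39, 5e41, 9c43} — 4.
Only in d941's history (behind): {} — 0.

4 ahead, 0 behind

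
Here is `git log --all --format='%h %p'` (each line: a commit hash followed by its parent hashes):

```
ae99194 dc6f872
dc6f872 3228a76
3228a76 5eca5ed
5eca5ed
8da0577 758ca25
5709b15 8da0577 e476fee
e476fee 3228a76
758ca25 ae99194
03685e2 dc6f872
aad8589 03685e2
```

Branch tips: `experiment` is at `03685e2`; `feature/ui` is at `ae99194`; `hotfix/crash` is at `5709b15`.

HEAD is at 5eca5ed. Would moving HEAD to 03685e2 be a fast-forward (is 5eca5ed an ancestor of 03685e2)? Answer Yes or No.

A fast-forward from 5eca5ed to 03685e2 is possible iff 5eca5ed is an ancestor of 03685e2.
Ancestors of 03685e2: {03685e2, 3228a76, 5eca5ed, dc6f872}.
5eca5ed is among them, so fast-forward is possible.

Yes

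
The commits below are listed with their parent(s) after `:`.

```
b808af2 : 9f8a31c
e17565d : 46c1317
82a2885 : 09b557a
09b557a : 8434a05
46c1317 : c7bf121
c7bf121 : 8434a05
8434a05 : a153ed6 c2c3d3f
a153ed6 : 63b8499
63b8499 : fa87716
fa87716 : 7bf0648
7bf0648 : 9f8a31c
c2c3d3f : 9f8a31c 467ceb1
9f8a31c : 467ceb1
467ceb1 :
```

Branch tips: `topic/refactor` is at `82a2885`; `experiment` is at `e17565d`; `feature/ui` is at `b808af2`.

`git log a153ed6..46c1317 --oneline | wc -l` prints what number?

4

Reachable from 46c1317: {467ceb1, 46c1317, 63b8499, 7bf0648, 8434a05, 9f8a31c, a153ed6, c2c3d3f, c7bf121, fa87716}.
Reachable from a153ed6: {467ceb1, 63b8499, 7bf0648, 9f8a31c, a153ed6, fa87716}.
In 46c1317's history but not a153ed6's: {46c1317, 8434a05, c2c3d3f, c7bf121} — 4 commits.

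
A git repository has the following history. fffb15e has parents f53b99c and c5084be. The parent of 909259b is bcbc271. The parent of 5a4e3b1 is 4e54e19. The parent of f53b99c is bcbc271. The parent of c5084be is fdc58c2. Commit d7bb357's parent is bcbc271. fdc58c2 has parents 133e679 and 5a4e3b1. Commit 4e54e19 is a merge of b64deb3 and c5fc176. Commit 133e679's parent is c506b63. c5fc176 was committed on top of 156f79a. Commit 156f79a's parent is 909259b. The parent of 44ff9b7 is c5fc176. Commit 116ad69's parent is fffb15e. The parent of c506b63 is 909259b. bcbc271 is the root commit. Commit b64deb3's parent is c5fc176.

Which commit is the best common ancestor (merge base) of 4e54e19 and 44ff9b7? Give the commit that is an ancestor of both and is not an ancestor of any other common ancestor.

Ancestors of 4e54e19: {156f79a, 4e54e19, 909259b, b64deb3, bcbc271, c5fc176}.
Ancestors of 44ff9b7: {156f79a, 44ff9b7, 909259b, bcbc271, c5fc176}.
Common ancestors: {156f79a, 909259b, bcbc271, c5fc176}.
Among these, c5fc176 is not an ancestor of any other common ancestor — it is the merge base.

c5fc176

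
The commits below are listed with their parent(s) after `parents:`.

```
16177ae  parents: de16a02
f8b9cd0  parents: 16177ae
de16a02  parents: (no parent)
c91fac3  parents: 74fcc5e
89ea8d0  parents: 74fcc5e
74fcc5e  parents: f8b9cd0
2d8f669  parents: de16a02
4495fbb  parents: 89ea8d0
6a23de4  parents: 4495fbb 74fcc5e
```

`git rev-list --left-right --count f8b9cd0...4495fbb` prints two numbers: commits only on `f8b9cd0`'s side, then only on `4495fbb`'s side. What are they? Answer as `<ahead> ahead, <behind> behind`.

Reachable from f8b9cd0: {16177ae, de16a02, f8b9cd0}.
Reachable from 4495fbb: {16177ae, 4495fbb, 74fcc5e, 89ea8d0, de16a02, f8b9cd0}.
Only in f8b9cd0's history (ahead): {} — 0.
Only in 4495fbb's history (behind): {4495fbb, 74fcc5e, 89ea8d0} — 3.

0 ahead, 3 behind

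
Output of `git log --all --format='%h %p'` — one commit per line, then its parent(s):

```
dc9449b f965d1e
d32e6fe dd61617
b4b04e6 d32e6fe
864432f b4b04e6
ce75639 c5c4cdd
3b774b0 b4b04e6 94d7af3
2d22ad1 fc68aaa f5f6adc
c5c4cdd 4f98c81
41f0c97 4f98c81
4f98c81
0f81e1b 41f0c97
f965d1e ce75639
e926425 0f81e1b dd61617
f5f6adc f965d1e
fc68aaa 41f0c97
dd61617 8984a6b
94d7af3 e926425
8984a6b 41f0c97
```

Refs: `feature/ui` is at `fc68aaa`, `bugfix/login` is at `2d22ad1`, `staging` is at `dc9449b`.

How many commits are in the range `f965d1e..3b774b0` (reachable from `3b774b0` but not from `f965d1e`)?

9

Reachable from 3b774b0: {0f81e1b, 3b774b0, 41f0c97, 4f98c81, 8984a6b, 94d7af3, b4b04e6, d32e6fe, dd61617, e926425}.
Reachable from f965d1e: {4f98c81, c5c4cdd, ce75639, f965d1e}.
In 3b774b0's history but not f965d1e's: {0f81e1b, 3b774b0, 41f0c97, 8984a6b, 94d7af3, b4b04e6, d32e6fe, dd61617, e926425} — 9 commits.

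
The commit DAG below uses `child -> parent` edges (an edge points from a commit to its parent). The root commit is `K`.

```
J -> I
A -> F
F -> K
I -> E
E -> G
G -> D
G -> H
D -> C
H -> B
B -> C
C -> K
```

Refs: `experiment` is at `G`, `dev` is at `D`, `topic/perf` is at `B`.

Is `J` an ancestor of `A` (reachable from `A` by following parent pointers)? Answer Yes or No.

No

Ancestors of A: {A, F, K}.
J is not in that set, so it is not an ancestor of A.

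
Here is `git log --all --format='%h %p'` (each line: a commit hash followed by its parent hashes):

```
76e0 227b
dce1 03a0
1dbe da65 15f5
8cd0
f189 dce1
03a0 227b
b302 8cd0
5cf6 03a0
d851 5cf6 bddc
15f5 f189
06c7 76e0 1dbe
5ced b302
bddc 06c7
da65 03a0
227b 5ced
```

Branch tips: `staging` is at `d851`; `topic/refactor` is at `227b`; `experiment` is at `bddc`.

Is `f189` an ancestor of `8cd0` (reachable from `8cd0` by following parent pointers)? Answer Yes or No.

Ancestors of 8cd0: {8cd0}.
f189 is not in that set, so it is not an ancestor of 8cd0.

No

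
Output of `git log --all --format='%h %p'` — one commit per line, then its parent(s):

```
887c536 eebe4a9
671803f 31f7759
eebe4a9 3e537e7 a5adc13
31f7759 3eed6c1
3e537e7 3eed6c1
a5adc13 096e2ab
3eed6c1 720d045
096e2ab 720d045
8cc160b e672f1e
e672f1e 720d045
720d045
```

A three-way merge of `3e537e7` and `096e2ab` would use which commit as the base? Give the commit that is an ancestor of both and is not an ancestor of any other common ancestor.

Ancestors of 3e537e7: {3e537e7, 3eed6c1, 720d045}.
Ancestors of 096e2ab: {096e2ab, 720d045}.
Common ancestors: {720d045}.
The only common ancestor is 720d045, so it is the merge base.

720d045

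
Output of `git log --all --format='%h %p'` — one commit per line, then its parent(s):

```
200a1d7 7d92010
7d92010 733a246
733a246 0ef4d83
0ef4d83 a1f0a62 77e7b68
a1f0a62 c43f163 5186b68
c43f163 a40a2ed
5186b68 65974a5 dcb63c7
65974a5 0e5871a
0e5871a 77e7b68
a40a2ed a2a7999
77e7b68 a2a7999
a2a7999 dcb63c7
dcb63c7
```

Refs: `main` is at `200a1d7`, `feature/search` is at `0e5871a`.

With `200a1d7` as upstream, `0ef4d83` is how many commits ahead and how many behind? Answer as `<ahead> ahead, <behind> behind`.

Reachable from 0ef4d83: {0e5871a, 0ef4d83, 5186b68, 65974a5, 77e7b68, a1f0a62, a2a7999, a40a2ed, c43f163, dcb63c7}.
Reachable from 200a1d7: {0e5871a, 0ef4d83, 200a1d7, 5186b68, 65974a5, 733a246, 77e7b68, 7d92010, a1f0a62, a2a7999, a40a2ed, c43f163, dcb63c7}.
Only in 0ef4d83's history (ahead): {} — 0.
Only in 200a1d7's history (behind): {200a1d7, 733a246, 7d92010} — 3.

0 ahead, 3 behind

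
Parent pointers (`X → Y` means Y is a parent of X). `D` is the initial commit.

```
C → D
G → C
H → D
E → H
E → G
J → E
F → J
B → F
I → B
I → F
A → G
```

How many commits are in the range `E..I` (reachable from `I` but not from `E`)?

Reachable from I: {B, C, D, E, F, G, H, I, J}.
Reachable from E: {C, D, E, G, H}.
In I's history but not E's: {B, F, I, J} — 4 commits.

4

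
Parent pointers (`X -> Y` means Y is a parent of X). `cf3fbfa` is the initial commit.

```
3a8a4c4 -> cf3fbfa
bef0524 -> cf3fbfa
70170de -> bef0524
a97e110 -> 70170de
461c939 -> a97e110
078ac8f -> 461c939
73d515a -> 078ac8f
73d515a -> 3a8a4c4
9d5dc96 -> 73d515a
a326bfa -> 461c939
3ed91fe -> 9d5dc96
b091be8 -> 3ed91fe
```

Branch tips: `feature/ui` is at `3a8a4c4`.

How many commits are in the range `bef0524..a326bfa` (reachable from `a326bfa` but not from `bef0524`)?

Reachable from a326bfa: {461c939, 70170de, a326bfa, a97e110, bef0524, cf3fbfa}.
Reachable from bef0524: {bef0524, cf3fbfa}.
In a326bfa's history but not bef0524's: {461c939, 70170de, a326bfa, a97e110} — 4 commits.

4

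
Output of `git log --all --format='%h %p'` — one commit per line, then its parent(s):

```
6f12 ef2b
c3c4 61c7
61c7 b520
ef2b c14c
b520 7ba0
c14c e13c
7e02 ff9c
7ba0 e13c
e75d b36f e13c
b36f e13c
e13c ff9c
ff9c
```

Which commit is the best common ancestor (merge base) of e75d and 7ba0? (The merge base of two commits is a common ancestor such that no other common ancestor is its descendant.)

Ancestors of e75d: {b36f, e13c, e75d, ff9c}.
Ancestors of 7ba0: {7ba0, e13c, ff9c}.
Common ancestors: {e13c, ff9c}.
Among these, e13c is not an ancestor of any other common ancestor — it is the merge base.

e13c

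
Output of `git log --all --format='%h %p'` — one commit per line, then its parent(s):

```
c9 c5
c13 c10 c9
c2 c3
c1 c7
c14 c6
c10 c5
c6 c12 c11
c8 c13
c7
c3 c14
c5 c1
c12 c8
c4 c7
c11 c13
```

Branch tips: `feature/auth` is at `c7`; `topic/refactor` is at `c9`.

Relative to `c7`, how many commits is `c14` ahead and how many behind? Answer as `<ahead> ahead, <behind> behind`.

Reachable from c14: {c1, c10, c11, c12, c13, c14, c5, c6, c7, c8, c9}.
Reachable from c7: {c7}.
Only in c14's history (ahead): {c1, c10, c11, c12, c13, c14, c5, c6, c8, c9} — 10.
Only in c7's history (behind): {} — 0.

10 ahead, 0 behind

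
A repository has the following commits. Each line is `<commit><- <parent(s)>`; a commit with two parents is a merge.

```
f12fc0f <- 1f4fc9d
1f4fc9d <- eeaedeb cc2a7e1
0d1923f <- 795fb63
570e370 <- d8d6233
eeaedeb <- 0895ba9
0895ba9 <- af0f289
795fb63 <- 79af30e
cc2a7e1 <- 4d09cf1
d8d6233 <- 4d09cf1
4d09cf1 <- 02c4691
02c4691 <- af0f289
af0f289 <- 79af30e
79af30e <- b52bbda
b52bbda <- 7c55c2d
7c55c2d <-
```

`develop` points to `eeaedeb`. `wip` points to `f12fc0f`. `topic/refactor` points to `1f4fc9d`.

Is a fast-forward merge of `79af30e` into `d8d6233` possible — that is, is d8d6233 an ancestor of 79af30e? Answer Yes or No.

No

A fast-forward from d8d6233 to 79af30e is possible iff d8d6233 is an ancestor of 79af30e.
Ancestors of 79af30e: {79af30e, 7c55c2d, b52bbda}.
d8d6233 is not among them, so fast-forward is not possible.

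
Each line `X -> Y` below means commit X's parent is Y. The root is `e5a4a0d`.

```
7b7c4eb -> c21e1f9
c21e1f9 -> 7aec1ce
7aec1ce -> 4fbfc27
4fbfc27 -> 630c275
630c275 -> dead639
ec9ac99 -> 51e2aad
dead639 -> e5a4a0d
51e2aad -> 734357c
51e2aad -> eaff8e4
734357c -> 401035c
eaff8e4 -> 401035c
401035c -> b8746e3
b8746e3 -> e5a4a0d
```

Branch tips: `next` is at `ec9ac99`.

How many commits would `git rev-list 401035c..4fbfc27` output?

Reachable from 4fbfc27: {4fbfc27, 630c275, dead639, e5a4a0d}.
Reachable from 401035c: {401035c, b8746e3, e5a4a0d}.
In 4fbfc27's history but not 401035c's: {4fbfc27, 630c275, dead639} — 3 commits.

3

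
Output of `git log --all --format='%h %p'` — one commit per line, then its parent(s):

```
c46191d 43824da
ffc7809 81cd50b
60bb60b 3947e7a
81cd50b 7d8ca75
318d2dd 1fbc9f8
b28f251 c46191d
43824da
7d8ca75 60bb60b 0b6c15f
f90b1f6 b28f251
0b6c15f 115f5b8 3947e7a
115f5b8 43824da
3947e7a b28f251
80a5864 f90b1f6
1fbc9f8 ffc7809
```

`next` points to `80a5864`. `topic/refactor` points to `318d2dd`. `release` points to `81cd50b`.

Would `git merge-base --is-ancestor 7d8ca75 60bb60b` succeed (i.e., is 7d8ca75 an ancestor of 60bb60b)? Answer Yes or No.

Ancestors of 60bb60b: {3947e7a, 43824da, 60bb60b, b28f251, c46191d}.
7d8ca75 is not in that set, so it is not an ancestor of 60bb60b.

No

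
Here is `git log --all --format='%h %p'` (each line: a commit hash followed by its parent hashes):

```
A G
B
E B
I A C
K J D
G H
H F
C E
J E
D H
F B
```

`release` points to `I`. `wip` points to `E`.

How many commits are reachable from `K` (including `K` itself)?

7

Walking parent pointers from K: reachable set = {B, D, E, F, H, J, K}.
That is 7 commits.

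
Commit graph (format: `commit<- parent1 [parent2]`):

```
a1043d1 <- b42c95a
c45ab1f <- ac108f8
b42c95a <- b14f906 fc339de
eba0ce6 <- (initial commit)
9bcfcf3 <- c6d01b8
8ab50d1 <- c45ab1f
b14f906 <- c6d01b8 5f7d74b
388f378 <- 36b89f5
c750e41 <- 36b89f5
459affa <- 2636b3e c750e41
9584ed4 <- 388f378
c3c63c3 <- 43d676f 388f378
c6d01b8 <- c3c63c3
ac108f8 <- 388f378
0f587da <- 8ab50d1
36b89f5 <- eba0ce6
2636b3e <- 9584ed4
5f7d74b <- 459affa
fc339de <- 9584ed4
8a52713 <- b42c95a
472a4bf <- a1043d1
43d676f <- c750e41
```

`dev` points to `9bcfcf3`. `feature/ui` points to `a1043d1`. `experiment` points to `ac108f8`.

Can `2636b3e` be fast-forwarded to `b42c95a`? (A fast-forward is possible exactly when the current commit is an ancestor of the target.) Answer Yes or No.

Yes

A fast-forward from 2636b3e to b42c95a is possible iff 2636b3e is an ancestor of b42c95a.
Ancestors of b42c95a: {2636b3e, 36b89f5, 388f378, 43d676f, 459affa, 5f7d74b, 9584ed4, b14f906, b42c95a, c3c63c3, c6d01b8, c750e41, eba0ce6, fc339de}.
2636b3e is among them, so fast-forward is possible.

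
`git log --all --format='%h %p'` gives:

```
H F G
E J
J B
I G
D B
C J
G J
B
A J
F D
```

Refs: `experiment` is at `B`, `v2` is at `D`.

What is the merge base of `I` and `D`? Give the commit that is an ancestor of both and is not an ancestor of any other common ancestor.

B

Ancestors of I: {B, G, I, J}.
Ancestors of D: {B, D}.
Common ancestors: {B}.
The only common ancestor is B, so it is the merge base.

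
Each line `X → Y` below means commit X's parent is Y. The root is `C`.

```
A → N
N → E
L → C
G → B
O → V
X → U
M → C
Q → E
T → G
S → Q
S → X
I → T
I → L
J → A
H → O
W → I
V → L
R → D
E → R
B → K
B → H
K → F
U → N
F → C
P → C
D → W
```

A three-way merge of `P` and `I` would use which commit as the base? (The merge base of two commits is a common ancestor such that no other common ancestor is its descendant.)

C

Ancestors of P: {C, P}.
Ancestors of I: {B, C, F, G, H, I, K, L, O, T, V}.
Common ancestors: {C}.
The only common ancestor is C, so it is the merge base.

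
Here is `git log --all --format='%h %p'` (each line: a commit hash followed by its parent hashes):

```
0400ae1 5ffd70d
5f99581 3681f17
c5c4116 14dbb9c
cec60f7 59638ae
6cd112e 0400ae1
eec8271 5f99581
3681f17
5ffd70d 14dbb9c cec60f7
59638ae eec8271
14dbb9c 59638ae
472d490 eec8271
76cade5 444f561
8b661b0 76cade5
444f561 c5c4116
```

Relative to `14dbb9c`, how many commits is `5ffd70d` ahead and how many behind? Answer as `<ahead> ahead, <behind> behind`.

Reachable from 5ffd70d: {14dbb9c, 3681f17, 59638ae, 5f99581, 5ffd70d, cec60f7, eec8271}.
Reachable from 14dbb9c: {14dbb9c, 3681f17, 59638ae, 5f99581, eec8271}.
Only in 5ffd70d's history (ahead): {5ffd70d, cec60f7} — 2.
Only in 14dbb9c's history (behind): {} — 0.

2 ahead, 0 behind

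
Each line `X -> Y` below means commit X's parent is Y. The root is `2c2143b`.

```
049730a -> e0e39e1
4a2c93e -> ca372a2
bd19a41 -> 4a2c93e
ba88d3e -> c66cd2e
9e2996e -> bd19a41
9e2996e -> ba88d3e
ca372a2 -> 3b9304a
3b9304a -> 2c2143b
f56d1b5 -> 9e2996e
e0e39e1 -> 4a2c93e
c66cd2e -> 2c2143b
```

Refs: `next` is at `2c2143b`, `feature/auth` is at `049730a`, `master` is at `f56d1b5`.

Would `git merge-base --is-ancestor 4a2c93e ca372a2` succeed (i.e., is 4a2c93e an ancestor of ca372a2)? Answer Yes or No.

Ancestors of ca372a2: {2c2143b, 3b9304a, ca372a2}.
4a2c93e is not in that set, so it is not an ancestor of ca372a2.

No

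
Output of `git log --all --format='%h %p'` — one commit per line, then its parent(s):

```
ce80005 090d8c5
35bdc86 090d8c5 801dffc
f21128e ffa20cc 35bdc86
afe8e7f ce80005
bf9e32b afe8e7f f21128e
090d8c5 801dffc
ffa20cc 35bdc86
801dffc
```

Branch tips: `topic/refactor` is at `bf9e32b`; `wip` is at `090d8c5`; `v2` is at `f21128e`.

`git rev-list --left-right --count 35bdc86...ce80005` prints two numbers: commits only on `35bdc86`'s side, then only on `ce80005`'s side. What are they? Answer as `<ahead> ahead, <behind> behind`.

1 ahead, 1 behind

Reachable from 35bdc86: {090d8c5, 35bdc86, 801dffc}.
Reachable from ce80005: {090d8c5, 801dffc, ce80005}.
Only in 35bdc86's history (ahead): {35bdc86} — 1.
Only in ce80005's history (behind): {ce80005} — 1.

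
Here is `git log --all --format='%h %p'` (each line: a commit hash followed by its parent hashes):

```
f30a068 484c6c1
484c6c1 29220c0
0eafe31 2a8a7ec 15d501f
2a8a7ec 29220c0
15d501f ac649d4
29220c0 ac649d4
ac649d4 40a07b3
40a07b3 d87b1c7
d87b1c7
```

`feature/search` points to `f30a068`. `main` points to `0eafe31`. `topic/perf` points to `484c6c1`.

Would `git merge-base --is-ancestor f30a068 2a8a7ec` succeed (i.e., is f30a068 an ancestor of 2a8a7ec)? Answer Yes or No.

No

Ancestors of 2a8a7ec: {29220c0, 2a8a7ec, 40a07b3, ac649d4, d87b1c7}.
f30a068 is not in that set, so it is not an ancestor of 2a8a7ec.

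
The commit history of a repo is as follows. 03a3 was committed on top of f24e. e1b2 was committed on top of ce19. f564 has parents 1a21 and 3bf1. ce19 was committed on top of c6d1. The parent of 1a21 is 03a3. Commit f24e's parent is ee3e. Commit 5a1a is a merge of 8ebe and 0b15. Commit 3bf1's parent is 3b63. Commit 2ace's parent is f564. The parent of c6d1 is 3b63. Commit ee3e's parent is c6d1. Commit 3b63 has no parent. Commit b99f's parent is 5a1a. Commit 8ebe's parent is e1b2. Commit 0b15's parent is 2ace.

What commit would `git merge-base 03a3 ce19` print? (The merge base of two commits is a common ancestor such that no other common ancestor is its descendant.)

Ancestors of 03a3: {03a3, 3b63, c6d1, ee3e, f24e}.
Ancestors of ce19: {3b63, c6d1, ce19}.
Common ancestors: {3b63, c6d1}.
Among these, c6d1 is not an ancestor of any other common ancestor — it is the merge base.

c6d1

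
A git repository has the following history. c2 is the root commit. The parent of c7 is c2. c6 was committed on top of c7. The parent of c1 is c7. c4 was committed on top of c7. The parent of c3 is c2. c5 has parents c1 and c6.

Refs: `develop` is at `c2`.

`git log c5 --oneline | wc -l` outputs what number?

Walking parent pointers from c5: reachable set = {c1, c2, c5, c6, c7}.
That is 5 commits.

5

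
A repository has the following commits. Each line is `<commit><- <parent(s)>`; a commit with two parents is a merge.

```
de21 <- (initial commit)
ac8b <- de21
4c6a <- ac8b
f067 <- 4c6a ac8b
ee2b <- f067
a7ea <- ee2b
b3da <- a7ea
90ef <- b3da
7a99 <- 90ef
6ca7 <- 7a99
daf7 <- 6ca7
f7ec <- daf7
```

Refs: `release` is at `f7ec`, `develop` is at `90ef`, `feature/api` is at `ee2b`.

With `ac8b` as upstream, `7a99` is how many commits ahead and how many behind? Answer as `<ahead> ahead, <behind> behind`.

7 ahead, 0 behind

Reachable from 7a99: {4c6a, 7a99, 90ef, a7ea, ac8b, b3da, de21, ee2b, f067}.
Reachable from ac8b: {ac8b, de21}.
Only in 7a99's history (ahead): {4c6a, 7a99, 90ef, a7ea, b3da, ee2b, f067} — 7.
Only in ac8b's history (behind): {} — 0.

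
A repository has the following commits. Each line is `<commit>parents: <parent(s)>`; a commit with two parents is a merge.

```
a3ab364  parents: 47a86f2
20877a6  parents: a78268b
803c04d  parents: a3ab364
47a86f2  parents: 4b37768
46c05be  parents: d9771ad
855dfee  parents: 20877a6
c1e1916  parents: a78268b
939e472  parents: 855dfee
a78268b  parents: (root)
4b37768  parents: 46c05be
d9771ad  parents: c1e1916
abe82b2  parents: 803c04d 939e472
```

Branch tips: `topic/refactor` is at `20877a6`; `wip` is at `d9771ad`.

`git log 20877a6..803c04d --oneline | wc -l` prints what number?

Reachable from 803c04d: {46c05be, 47a86f2, 4b37768, 803c04d, a3ab364, a78268b, c1e1916, d9771ad}.
Reachable from 20877a6: {20877a6, a78268b}.
In 803c04d's history but not 20877a6's: {46c05be, 47a86f2, 4b37768, 803c04d, a3ab364, c1e1916, d9771ad} — 7 commits.

7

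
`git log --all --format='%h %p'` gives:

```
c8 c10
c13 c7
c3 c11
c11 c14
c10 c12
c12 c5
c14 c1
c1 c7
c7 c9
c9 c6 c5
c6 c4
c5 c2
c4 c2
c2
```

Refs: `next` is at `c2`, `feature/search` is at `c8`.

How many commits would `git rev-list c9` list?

Walking parent pointers from c9: reachable set = {c2, c4, c5, c6, c9}.
That is 5 commits.

5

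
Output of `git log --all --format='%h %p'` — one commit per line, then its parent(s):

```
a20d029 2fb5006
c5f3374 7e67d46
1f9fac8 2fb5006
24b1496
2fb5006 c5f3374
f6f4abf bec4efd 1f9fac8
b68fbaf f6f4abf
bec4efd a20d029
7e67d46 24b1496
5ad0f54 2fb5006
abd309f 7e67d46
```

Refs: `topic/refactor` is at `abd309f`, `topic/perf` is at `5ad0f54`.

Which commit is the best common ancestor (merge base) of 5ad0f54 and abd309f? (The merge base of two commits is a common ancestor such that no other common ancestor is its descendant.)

7e67d46

Ancestors of 5ad0f54: {24b1496, 2fb5006, 5ad0f54, 7e67d46, c5f3374}.
Ancestors of abd309f: {24b1496, 7e67d46, abd309f}.
Common ancestors: {24b1496, 7e67d46}.
Among these, 7e67d46 is not an ancestor of any other common ancestor — it is the merge base.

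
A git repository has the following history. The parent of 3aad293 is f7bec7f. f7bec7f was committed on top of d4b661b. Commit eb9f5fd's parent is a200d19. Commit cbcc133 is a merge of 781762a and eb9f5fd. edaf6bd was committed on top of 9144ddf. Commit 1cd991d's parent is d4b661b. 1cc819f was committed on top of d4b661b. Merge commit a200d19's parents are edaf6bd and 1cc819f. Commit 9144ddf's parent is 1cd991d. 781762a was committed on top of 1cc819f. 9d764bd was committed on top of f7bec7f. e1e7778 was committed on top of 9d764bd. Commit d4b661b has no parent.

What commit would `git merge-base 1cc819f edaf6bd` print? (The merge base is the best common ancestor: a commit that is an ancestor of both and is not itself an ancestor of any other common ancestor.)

d4b661b

Ancestors of 1cc819f: {1cc819f, d4b661b}.
Ancestors of edaf6bd: {1cd991d, 9144ddf, d4b661b, edaf6bd}.
Common ancestors: {d4b661b}.
The only common ancestor is d4b661b, so it is the merge base.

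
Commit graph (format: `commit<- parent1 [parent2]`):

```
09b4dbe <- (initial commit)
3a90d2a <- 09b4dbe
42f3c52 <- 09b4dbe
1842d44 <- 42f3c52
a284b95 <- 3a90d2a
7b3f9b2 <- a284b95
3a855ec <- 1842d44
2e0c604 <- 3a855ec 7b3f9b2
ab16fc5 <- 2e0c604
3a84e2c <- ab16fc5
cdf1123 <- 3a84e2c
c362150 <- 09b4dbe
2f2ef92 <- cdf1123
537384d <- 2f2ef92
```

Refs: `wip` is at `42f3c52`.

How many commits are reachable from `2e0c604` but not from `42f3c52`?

6

Reachable from 2e0c604: {09b4dbe, 1842d44, 2e0c604, 3a855ec, 3a90d2a, 42f3c52, 7b3f9b2, a284b95}.
Reachable from 42f3c52: {09b4dbe, 42f3c52}.
In 2e0c604's history but not 42f3c52's: {1842d44, 2e0c604, 3a855ec, 3a90d2a, 7b3f9b2, a284b95} — 6 commits.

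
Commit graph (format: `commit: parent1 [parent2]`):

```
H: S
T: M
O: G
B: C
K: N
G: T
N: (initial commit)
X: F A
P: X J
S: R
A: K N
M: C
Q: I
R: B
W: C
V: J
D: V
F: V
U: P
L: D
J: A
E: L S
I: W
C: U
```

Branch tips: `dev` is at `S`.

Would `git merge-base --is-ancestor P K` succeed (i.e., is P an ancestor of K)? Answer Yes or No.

No

Ancestors of K: {K, N}.
P is not in that set, so it is not an ancestor of K.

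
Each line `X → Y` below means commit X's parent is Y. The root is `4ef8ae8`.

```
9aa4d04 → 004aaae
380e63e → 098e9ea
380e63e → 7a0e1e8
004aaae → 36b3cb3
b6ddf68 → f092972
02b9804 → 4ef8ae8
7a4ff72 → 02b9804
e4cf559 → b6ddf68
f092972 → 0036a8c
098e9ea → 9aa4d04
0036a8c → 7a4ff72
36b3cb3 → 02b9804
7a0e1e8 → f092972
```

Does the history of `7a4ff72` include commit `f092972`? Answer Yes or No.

Ancestors of 7a4ff72: {02b9804, 4ef8ae8, 7a4ff72}.
f092972 is not in that set, so it is not an ancestor of 7a4ff72.

No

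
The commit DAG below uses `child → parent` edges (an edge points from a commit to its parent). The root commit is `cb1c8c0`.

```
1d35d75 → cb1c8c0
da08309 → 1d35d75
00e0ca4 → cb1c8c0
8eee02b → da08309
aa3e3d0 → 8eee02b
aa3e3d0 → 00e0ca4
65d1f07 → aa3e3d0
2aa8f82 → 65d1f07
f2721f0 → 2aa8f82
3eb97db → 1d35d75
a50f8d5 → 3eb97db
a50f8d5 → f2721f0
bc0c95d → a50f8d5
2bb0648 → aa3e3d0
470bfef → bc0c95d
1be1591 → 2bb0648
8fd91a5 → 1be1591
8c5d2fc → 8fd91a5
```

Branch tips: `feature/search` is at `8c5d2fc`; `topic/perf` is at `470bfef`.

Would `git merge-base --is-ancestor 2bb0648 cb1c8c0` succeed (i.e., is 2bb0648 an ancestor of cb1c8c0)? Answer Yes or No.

No

Ancestors of cb1c8c0: {cb1c8c0}.
2bb0648 is not in that set, so it is not an ancestor of cb1c8c0.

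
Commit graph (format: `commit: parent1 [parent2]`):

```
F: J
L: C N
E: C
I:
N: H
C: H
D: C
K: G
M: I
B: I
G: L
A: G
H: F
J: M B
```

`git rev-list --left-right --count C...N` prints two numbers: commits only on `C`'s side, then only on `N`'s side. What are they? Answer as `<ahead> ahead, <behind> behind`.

Reachable from C: {B, C, F, H, I, J, M}.
Reachable from N: {B, F, H, I, J, M, N}.
Only in C's history (ahead): {C} — 1.
Only in N's history (behind): {N} — 1.

1 ahead, 1 behind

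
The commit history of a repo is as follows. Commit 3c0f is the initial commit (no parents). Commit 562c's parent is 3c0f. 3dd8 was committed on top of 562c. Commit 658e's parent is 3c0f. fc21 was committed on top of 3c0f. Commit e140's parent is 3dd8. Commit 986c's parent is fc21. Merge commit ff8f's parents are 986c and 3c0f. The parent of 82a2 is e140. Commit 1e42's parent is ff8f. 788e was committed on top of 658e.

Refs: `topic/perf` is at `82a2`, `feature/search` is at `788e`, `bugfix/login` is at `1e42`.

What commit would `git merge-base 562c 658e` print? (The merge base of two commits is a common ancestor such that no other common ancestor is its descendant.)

Ancestors of 562c: {3c0f, 562c}.
Ancestors of 658e: {3c0f, 658e}.
Common ancestors: {3c0f}.
The only common ancestor is 3c0f, so it is the merge base.

3c0f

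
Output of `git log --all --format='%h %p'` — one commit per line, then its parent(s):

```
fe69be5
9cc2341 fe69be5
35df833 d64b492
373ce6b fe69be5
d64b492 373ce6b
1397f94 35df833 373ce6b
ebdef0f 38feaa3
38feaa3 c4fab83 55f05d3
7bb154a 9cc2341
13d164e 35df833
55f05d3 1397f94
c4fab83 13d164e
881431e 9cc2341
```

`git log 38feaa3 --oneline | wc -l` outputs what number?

9

Walking parent pointers from 38feaa3: reachable set = {1397f94, 13d164e, 35df833, 373ce6b, 38feaa3, 55f05d3, c4fab83, d64b492, fe69be5}.
That is 9 commits.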